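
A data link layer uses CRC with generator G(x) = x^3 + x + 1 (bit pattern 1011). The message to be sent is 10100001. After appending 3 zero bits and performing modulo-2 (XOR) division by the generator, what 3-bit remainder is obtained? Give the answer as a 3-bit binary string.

Append 3 zeros: 10100001000. Divide by 1011 (XOR where the leading bit is 1):
  pos 0: 1010 XOR 1011 = 0001
  pos 3: 1000 XOR 1011 = 0011
  pos 5: 1110 XOR 1011 = 0101
  pos 6: 1010 XOR 1011 = 0001
Remainder (last 3 bits) = 010. This is the CRC / FCS.

010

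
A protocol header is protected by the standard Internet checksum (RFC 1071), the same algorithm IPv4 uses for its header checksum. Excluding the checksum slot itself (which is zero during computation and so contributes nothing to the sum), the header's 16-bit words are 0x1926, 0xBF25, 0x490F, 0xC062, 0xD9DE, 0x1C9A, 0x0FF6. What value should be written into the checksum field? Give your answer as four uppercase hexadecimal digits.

One's-complement addition (fold any carry out of bit 15 back into bit 0):
  0x1926 + 0xBF25 = 0x0D84B
  0xD84B + 0x490F = 0x1215A → wrap carry → 0x215B
  0x215B + 0xC062 = 0x0E1BD
  0xE1BD + 0xD9DE = 0x1BB9B → wrap carry → 0xBB9C
  0xBB9C + 0x1C9A = 0x0D836
  0xD836 + 0x0FF6 = 0x0E82C
One's-complement sum = 0xE82C.
Checksum = ~0xE82C & 0xFFFF = 0x17D3.

17D3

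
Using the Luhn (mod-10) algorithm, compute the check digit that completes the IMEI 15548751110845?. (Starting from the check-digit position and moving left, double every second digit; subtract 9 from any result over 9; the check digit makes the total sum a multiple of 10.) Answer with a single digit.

Partial digits right→left: 5 4 8 0 1 1 1 5 7 8 4 5 5 1
Double every second digit counting from the check-digit position (so the 1st, 3rd, 5th, ... of the partial from the right).
  doubled (with −9 where >9): 1 7 2 2 5 8 1 → sum 26
  kept as-is: 4 0 1 5 8 5 1 → sum 24
Total = 26 + 24 = 50.
Check digit = (10 − (50 mod 10)) mod 10 = 0.

0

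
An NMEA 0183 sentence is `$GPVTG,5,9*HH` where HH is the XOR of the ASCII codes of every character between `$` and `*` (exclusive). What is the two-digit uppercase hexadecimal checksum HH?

XOR the ASCII codes of the payload characters:
  'G' = 0x47 → acc = 0x47
  'P' = 0x50 → acc = 0x17
  'V' = 0x56 → acc = 0x41
  'T' = 0x54 → acc = 0x15
  'G' = 0x47 → acc = 0x52
  ',' = 0x2C → acc = 0x7E
  '5' = 0x35 → acc = 0x4B
  ',' = 0x2C → acc = 0x67
  '9' = 0x39 → acc = 0x5E
Checksum = 0x5E.

5E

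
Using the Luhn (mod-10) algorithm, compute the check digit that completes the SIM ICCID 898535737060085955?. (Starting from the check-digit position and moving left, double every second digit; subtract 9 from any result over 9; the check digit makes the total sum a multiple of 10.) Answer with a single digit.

7

Partial digits right→left: 5 5 9 5 8 0 0 6 0 7 3 7 5 3 5 8 9 8
Double every second digit counting from the check-digit position (so the 1st, 3rd, 5th, ... of the partial from the right).
  doubled (with −9 where >9): 1 9 7 0 0 6 1 1 9 → sum 34
  kept as-is: 5 5 0 6 7 7 3 8 8 → sum 49
Total = 34 + 49 = 83.
Check digit = (10 − (83 mod 10)) mod 10 = 7.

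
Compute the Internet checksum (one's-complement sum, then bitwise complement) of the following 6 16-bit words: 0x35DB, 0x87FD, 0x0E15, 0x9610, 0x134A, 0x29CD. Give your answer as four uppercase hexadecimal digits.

One's-complement addition (fold any carry out of bit 15 back into bit 0):
  0x35DB + 0x87FD = 0x0BDD8
  0xBDD8 + 0x0E15 = 0x0CBED
  0xCBED + 0x9610 = 0x161FD → wrap carry → 0x61FE
  0x61FE + 0x134A = 0x07548
  0x7548 + 0x29CD = 0x09F15
One's-complement sum = 0x9F15.
Checksum = ~0x9F15 & 0xFFFF = 0x60EA.

60EA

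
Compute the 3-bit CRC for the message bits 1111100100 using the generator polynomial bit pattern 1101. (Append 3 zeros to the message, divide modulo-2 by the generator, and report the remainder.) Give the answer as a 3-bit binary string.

Append 3 zeros: 1111100100000. Divide by 1101 (XOR where the leading bit is 1):
  pos 0: 1111 XOR 1101 = 0010
  pos 2: 1010 XOR 1101 = 0111
  pos 3: 1110 XOR 1101 = 0011
  pos 5: 1110 XOR 1101 = 0011
  pos 7: 1100 XOR 1101 = 0001
Remainder (last 3 bits) = 100. This is the CRC / FCS.

100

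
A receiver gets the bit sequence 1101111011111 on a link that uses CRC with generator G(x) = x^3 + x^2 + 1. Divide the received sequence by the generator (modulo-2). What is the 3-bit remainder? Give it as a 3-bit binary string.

Modulo-2 division of 1101111011111 by 1101:
  pos 0: 1101 XOR 1101 = 0000
  pos 4: 1110 XOR 1101 = 0011
  pos 6: 1111 XOR 1101 = 0010
  pos 8: 1011 XOR 1101 = 0110
  pos 9: 1101 XOR 1101 = 0000
Remainder = 000 (zero — the frame passes the CRC check).

000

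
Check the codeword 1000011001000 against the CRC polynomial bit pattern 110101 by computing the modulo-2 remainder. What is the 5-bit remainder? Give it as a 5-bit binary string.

Modulo-2 division of 1000011001000 by 110101:
  pos 0: 100001 XOR 110101 = 010100
  pos 1: 101001 XOR 110101 = 011100
  pos 2: 111000 XOR 110101 = 001101
  pos 4: 110101 XOR 110101 = 000000
Remainder = 00000 (zero — the frame passes the CRC check).

00000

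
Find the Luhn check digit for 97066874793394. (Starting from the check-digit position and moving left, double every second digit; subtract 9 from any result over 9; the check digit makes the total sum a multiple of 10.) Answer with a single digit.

3

Partial digits right→left: 4 9 3 3 9 7 4 7 8 6 6 0 7 9
Double every second digit counting from the check-digit position (so the 1st, 3rd, 5th, ... of the partial from the right).
  doubled (with −9 where >9): 8 6 9 8 7 3 5 → sum 46
  kept as-is: 9 3 7 7 6 0 9 → sum 41
Total = 46 + 41 = 87.
Check digit = (10 − (87 mod 10)) mod 10 = 3.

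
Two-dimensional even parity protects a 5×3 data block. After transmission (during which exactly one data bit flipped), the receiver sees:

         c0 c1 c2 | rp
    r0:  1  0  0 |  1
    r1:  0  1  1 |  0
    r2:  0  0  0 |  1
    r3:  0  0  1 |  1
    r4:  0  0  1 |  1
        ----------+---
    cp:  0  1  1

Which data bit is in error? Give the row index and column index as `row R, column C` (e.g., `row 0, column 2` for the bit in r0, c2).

row 2, column 0

Recompute each row's even parity and compare to rp:
  r0: data parity 1, sent rp 1 → ok
  r1: data parity 0, sent rp 0 → ok
  r2: data parity 0, sent rp 1 → mismatch
  r3: data parity 1, sent rp 1 → ok
  r4: data parity 1, sent rp 1 → ok
Recompute each column's even parity and compare to cp:
  c0: data parity 1, sent cp 0 → mismatch
  c1: data parity 1, sent cp 1 → ok
  c2: data parity 1, sent cp 1 → ok
Exactly one row (r2) and one column (c0) fail → the flipped bit is at their intersection.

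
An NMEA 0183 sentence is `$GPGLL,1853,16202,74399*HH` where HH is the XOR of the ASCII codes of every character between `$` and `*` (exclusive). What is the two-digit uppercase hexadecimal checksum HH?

74

XOR the ASCII codes of the payload characters:
  'G' = 0x47 → acc = 0x47
  'P' = 0x50 → acc = 0x17
  'G' = 0x47 → acc = 0x50
  'L' = 0x4C → acc = 0x1C
  'L' = 0x4C → acc = 0x50
  ',' = 0x2C → acc = 0x7C
  '1' = 0x31 → acc = 0x4D
  '8' = 0x38 → acc = 0x75
  '5' = 0x35 → acc = 0x40
  '3' = 0x33 → acc = 0x73
  ',' = 0x2C → acc = 0x5F
  '1' = 0x31 → acc = 0x6E
  '6' = 0x36 → acc = 0x58
  '2' = 0x32 → acc = 0x6A
  '0' = 0x30 → acc = 0x5A
  '2' = 0x32 → acc = 0x68
  ',' = 0x2C → acc = 0x44
  '7' = 0x37 → acc = 0x73
  '4' = 0x34 → acc = 0x47
  '3' = 0x33 → acc = 0x74
  '9' = 0x39 → acc = 0x4D
  '9' = 0x39 → acc = 0x74
Checksum = 0x74.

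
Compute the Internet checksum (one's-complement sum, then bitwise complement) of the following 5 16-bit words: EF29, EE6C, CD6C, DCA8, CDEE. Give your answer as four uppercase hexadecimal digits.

One's-complement addition (fold any carry out of bit 15 back into bit 0):
  0xEF29 + 0xEE6C = 0x1DD95 → wrap carry → 0xDD96
  0xDD96 + 0xCD6C = 0x1AB02 → wrap carry → 0xAB03
  0xAB03 + 0xDCA8 = 0x187AB → wrap carry → 0x87AC
  0x87AC + 0xCDEE = 0x1559A → wrap carry → 0x559B
One's-complement sum = 0x559B.
Checksum = ~0x559B & 0xFFFF = 0xAA64.

AA64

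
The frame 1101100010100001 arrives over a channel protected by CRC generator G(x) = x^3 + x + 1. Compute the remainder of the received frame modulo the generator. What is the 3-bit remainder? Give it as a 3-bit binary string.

Modulo-2 division of 1101100010100001 by 1011:
  pos 0: 1101 XOR 1011 = 0110
  pos 1: 1101 XOR 1011 = 0110
  pos 2: 1100 XOR 1011 = 0111
  pos 3: 1110 XOR 1011 = 0101
  pos 4: 1010 XOR 1011 = 0001
  pos 7: 1101 XOR 1011 = 0110
  pos 8: 1100 XOR 1011 = 0111
  pos 9: 1110 XOR 1011 = 0101
  pos 10: 1010 XOR 1011 = 0001
Remainder = 101 (nonzero — an error is detected).

101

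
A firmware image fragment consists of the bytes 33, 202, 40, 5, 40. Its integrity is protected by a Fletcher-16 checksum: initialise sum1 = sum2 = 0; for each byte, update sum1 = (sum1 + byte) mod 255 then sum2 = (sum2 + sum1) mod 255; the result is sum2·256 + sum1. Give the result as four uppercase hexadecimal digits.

Running sums (mod 255):
  after byte 0 (33): sum1=33, sum2=33
  after byte 1 (202): sum1=235, sum2=13
  after byte 2 (40): sum1=20, sum2=33
  after byte 3 (5): sum1=25, sum2=58
  after byte 4 (40): sum1=65, sum2=123
Checksum = sum2·256 + sum1 = 123·256 + 65 = 31553 = 0x7B41.

7B41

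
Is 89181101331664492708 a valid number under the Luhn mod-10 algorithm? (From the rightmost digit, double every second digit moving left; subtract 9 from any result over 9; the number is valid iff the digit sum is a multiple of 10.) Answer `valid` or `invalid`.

From the right, keep odd positions and double even positions (subtract 9 from any doubled value over 9):
  doubled (positions 2,4,...): 0 4 8 3 2 6 0 2 2 7 → sum 34
  kept (positions 1,3,...): 8 7 9 4 6 3 1 1 8 9 → sum 56
Total = 90.
90 mod 10 = 0, so the number is valid.

valid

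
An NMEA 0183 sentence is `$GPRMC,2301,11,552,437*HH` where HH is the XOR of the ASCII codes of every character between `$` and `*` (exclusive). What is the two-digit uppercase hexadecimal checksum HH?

49

XOR the ASCII codes of the payload characters:
  'G' = 0x47 → acc = 0x47
  'P' = 0x50 → acc = 0x17
  'R' = 0x52 → acc = 0x45
  'M' = 0x4D → acc = 0x08
  'C' = 0x43 → acc = 0x4B
  ',' = 0x2C → acc = 0x67
  '2' = 0x32 → acc = 0x55
  '3' = 0x33 → acc = 0x66
  '0' = 0x30 → acc = 0x56
  '1' = 0x31 → acc = 0x67
  ',' = 0x2C → acc = 0x4B
  '1' = 0x31 → acc = 0x7A
  '1' = 0x31 → acc = 0x4B
  ',' = 0x2C → acc = 0x67
  '5' = 0x35 → acc = 0x52
  '5' = 0x35 → acc = 0x67
  '2' = 0x32 → acc = 0x55
  ',' = 0x2C → acc = 0x79
  '4' = 0x34 → acc = 0x4D
  '3' = 0x33 → acc = 0x7E
  '7' = 0x37 → acc = 0x49
Checksum = 0x49.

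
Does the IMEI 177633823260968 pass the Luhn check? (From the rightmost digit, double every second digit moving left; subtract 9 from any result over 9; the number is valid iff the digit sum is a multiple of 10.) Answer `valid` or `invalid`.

valid

From the right, keep odd positions and double even positions (subtract 9 from any doubled value over 9):
  doubled (positions 2,4,...): 3 0 4 4 6 3 5 → sum 25
  kept (positions 1,3,...): 8 9 6 3 8 3 7 1 → sum 45
Total = 70.
70 mod 10 = 0, so the number is valid.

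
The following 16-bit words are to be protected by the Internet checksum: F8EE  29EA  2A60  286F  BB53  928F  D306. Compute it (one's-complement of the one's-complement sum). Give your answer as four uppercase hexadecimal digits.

One's-complement addition (fold any carry out of bit 15 back into bit 0):
  0xF8EE + 0x29EA = 0x122D8 → wrap carry → 0x22D9
  0x22D9 + 0x2A60 = 0x04D39
  0x4D39 + 0x286F = 0x075A8
  0x75A8 + 0xBB53 = 0x130FB → wrap carry → 0x30FC
  0x30FC + 0x928F = 0x0C38B
  0xC38B + 0xD306 = 0x19691 → wrap carry → 0x9692
One's-complement sum = 0x9692.
Checksum = ~0x9692 & 0xFFFF = 0x696D.

696D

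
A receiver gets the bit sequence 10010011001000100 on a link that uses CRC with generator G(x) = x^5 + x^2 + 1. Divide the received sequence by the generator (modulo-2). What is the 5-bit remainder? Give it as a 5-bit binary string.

Modulo-2 division of 10010011001000100 by 100101:
  pos 0: 100100 XOR 100101 = 000001
  pos 5: 111001 XOR 100101 = 011100
  pos 6: 111000 XOR 100101 = 011101
  pos 7: 111010 XOR 100101 = 011111
  pos 8: 111110 XOR 100101 = 011011
  pos 9: 110111 XOR 100101 = 010010
  pos 10: 100100 XOR 100101 = 000001
Remainder = 00010 (nonzero — an error is detected).

00010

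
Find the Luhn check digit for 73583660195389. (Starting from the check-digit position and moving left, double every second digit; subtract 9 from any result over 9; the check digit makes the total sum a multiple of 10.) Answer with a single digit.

Partial digits right→left: 9 8 3 5 9 1 0 6 6 3 8 5 3 7
Double every second digit counting from the check-digit position (so the 1st, 3rd, 5th, ... of the partial from the right).
  doubled (with −9 where >9): 9 6 9 0 3 7 6 → sum 40
  kept as-is: 8 5 1 6 3 5 7 → sum 35
Total = 40 + 35 = 75.
Check digit = (10 − (75 mod 10)) mod 10 = 5.

5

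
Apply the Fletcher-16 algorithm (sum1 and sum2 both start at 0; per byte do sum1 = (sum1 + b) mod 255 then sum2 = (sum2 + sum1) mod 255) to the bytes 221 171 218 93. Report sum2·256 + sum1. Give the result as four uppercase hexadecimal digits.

Running sums (mod 255):
  after byte 0 (221): sum1=221, sum2=221
  after byte 1 (171): sum1=137, sum2=103
  after byte 2 (218): sum1=100, sum2=203
  after byte 3 (93): sum1=193, sum2=141
Checksum = sum2·256 + sum1 = 141·256 + 193 = 36289 = 0x8DC1.

8DC1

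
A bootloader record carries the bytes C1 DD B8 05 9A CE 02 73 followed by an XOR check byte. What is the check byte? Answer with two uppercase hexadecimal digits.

84

XOR the bytes together:
  start with 0xC1
  0xC1 ⊕ 0xDD = 0x1C
  0x1C ⊕ 0xB8 = 0xA4
  0xA4 ⊕ 0x05 = 0xA1
  0xA1 ⊕ 0x9A = 0x3B
  0x3B ⊕ 0xCE = 0xF5
  0xF5 ⊕ 0x02 = 0xF7
  0xF7 ⊕ 0x73 = 0x84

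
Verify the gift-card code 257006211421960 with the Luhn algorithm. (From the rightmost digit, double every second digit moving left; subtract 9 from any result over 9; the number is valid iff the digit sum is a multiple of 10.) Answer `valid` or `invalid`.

invalid

From the right, keep odd positions and double even positions (subtract 9 from any doubled value over 9):
  doubled (positions 2,4,...): 3 2 8 2 3 0 1 → sum 19
  kept (positions 1,3,...): 0 9 2 1 2 0 7 2 → sum 23
Total = 42.
42 mod 10 = 2, so the number is invalid.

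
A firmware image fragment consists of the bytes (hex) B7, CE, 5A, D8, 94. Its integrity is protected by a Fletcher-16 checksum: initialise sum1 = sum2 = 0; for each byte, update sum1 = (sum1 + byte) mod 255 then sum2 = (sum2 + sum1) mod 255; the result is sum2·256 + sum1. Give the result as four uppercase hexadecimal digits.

Running sums (mod 255):
  after byte 0 (B7): sum1=183, sum2=183
  after byte 1 (CE): sum1=134, sum2=62
  after byte 2 (5A): sum1=224, sum2=31
  after byte 3 (D8): sum1=185, sum2=216
  after byte 4 (94): sum1=78, sum2=39
Checksum = sum2·256 + sum1 = 39·256 + 78 = 10062 = 0x274E.

274E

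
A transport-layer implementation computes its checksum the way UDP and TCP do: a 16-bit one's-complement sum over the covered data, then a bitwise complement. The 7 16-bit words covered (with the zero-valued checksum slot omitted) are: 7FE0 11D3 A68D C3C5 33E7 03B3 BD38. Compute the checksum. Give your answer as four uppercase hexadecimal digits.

One's-complement addition (fold any carry out of bit 15 back into bit 0):
  0x7FE0 + 0x11D3 = 0x091B3
  0x91B3 + 0xA68D = 0x13840 → wrap carry → 0x3841
  0x3841 + 0xC3C5 = 0x0FC06
  0xFC06 + 0x33E7 = 0x12FED → wrap carry → 0x2FEE
  0x2FEE + 0x03B3 = 0x033A1
  0x33A1 + 0xBD38 = 0x0F0D9
One's-complement sum = 0xF0D9.
Checksum = ~0xF0D9 & 0xFFFF = 0x0F26.

0F26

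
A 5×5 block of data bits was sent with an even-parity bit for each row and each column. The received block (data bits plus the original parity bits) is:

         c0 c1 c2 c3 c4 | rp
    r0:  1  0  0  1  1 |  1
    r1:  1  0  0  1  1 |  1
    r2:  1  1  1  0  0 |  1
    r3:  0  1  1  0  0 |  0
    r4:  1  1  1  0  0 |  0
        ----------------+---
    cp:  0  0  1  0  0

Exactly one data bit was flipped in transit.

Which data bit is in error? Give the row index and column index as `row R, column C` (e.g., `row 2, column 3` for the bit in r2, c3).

Recompute each row's even parity and compare to rp:
  r0: data parity 1, sent rp 1 → ok
  r1: data parity 1, sent rp 1 → ok
  r2: data parity 1, sent rp 1 → ok
  r3: data parity 0, sent rp 0 → ok
  r4: data parity 1, sent rp 0 → mismatch
Recompute each column's even parity and compare to cp:
  c0: data parity 0, sent cp 0 → ok
  c1: data parity 1, sent cp 0 → mismatch
  c2: data parity 1, sent cp 1 → ok
  c3: data parity 0, sent cp 0 → ok
  c4: data parity 0, sent cp 0 → ok
Exactly one row (r4) and one column (c1) fail → the flipped bit is at their intersection.

row 4, column 1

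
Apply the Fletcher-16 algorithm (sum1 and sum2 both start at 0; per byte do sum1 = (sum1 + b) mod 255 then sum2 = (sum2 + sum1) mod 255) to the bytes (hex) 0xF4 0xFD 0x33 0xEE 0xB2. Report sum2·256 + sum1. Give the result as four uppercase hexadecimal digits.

Running sums (mod 255):
  after byte 0 (0xF4): sum1=244, sum2=244
  after byte 1 (0xFD): sum1=242, sum2=231
  after byte 2 (0x33): sum1=38, sum2=14
  after byte 3 (0xEE): sum1=21, sum2=35
  after byte 4 (0xB2): sum1=199, sum2=234
Checksum = sum2·256 + sum1 = 234·256 + 199 = 60103 = 0xEAC7.

EAC7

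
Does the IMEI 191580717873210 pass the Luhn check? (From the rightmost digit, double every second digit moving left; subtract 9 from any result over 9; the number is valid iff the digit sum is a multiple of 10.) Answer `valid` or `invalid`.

From the right, keep odd positions and double even positions (subtract 9 from any doubled value over 9):
  doubled (positions 2,4,...): 2 6 7 2 0 1 9 → sum 27
  kept (positions 1,3,...): 0 2 7 7 7 8 1 1 → sum 33
Total = 60.
60 mod 10 = 0, so the number is valid.

valid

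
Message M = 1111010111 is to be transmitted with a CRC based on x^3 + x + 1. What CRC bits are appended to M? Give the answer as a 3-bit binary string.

101

Append 3 zeros: 1111010111000. Divide by 1011 (XOR where the leading bit is 1):
  pos 0: 1111 XOR 1011 = 0100
  pos 1: 1000 XOR 1011 = 0011
  pos 3: 1110 XOR 1011 = 0101
  pos 4: 1011 XOR 1011 = 0000
  pos 8: 1100 XOR 1011 = 0111
  pos 9: 1110 XOR 1011 = 0101
Remainder (last 3 bits) = 101. This is the CRC / FCS.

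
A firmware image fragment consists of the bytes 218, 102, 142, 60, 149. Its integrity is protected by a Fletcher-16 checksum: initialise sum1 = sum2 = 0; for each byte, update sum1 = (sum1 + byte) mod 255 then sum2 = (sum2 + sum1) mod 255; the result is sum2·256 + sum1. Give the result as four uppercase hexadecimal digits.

99A1

Running sums (mod 255):
  after byte 0 (218): sum1=218, sum2=218
  after byte 1 (102): sum1=65, sum2=28
  after byte 2 (142): sum1=207, sum2=235
  after byte 3 (60): sum1=12, sum2=247
  after byte 4 (149): sum1=161, sum2=153
Checksum = sum2·256 + sum1 = 153·256 + 161 = 39329 = 0x99A1.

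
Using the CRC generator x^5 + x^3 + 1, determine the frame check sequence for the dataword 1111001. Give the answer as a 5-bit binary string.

Append 5 zeros: 111100100000. Divide by 101001 (XOR where the leading bit is 1):
  pos 0: 111100 XOR 101001 = 010101
  pos 1: 101011 XOR 101001 = 000010
  pos 5: 100000 XOR 101001 = 001001
Remainder (last 5 bits) = 10010. This is the CRC / FCS.

10010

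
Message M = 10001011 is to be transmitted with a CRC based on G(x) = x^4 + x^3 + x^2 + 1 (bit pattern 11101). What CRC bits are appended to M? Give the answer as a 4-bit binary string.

0110

Append 4 zeros: 100010110000. Divide by 11101 (XOR where the leading bit is 1):
  pos 0: 10001 XOR 11101 = 01100
  pos 1: 11000 XOR 11101 = 00101
  pos 3: 10111 XOR 11101 = 01010
  pos 4: 10100 XOR 11101 = 01001
  pos 5: 10010 XOR 11101 = 01111
  pos 6: 11110 XOR 11101 = 00011
Remainder (last 4 bits) = 0110. This is the CRC / FCS.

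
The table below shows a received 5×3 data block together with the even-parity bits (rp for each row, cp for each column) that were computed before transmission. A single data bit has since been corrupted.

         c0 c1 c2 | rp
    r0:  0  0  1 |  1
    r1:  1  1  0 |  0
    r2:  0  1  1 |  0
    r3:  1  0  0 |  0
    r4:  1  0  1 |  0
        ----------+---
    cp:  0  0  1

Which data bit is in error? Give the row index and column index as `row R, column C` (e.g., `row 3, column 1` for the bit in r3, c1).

row 3, column 0

Recompute each row's even parity and compare to rp:
  r0: data parity 1, sent rp 1 → ok
  r1: data parity 0, sent rp 0 → ok
  r2: data parity 0, sent rp 0 → ok
  r3: data parity 1, sent rp 0 → mismatch
  r4: data parity 0, sent rp 0 → ok
Recompute each column's even parity and compare to cp:
  c0: data parity 1, sent cp 0 → mismatch
  c1: data parity 0, sent cp 0 → ok
  c2: data parity 1, sent cp 1 → ok
Exactly one row (r3) and one column (c0) fail → the flipped bit is at their intersection.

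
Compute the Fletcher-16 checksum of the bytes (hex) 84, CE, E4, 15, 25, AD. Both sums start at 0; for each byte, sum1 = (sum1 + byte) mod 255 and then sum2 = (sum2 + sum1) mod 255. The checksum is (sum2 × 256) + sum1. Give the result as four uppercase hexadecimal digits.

EF20

Running sums (mod 255):
  after byte 0 (84): sum1=132, sum2=132
  after byte 1 (CE): sum1=83, sum2=215
  after byte 2 (E4): sum1=56, sum2=16
  after byte 3 (15): sum1=77, sum2=93
  after byte 4 (25): sum1=114, sum2=207
  after byte 5 (AD): sum1=32, sum2=239
Checksum = sum2·256 + sum1 = 239·256 + 32 = 61216 = 0xEF20.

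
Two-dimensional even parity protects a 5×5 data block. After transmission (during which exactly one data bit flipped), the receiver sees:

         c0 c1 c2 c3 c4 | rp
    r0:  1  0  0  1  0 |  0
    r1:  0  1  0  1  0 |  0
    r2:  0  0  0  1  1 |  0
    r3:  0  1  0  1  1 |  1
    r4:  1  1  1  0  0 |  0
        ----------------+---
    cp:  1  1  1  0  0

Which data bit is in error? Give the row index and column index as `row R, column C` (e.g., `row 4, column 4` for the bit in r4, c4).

row 4, column 0

Recompute each row's even parity and compare to rp:
  r0: data parity 0, sent rp 0 → ok
  r1: data parity 0, sent rp 0 → ok
  r2: data parity 0, sent rp 0 → ok
  r3: data parity 1, sent rp 1 → ok
  r4: data parity 1, sent rp 0 → mismatch
Recompute each column's even parity and compare to cp:
  c0: data parity 0, sent cp 1 → mismatch
  c1: data parity 1, sent cp 1 → ok
  c2: data parity 1, sent cp 1 → ok
  c3: data parity 0, sent cp 0 → ok
  c4: data parity 0, sent cp 0 → ok
Exactly one row (r4) and one column (c0) fail → the flipped bit is at their intersection.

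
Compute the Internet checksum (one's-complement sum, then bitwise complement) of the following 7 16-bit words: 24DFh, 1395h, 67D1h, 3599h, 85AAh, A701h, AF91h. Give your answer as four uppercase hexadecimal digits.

4DE3

One's-complement addition (fold any carry out of bit 15 back into bit 0):
  0x24DF + 0x1395 = 0x03874
  0x3874 + 0x67D1 = 0x0A045
  0xA045 + 0x3599 = 0x0D5DE
  0xD5DE + 0x85AA = 0x15B88 → wrap carry → 0x5B89
  0x5B89 + 0xA701 = 0x1028A → wrap carry → 0x028B
  0x028B + 0xAF91 = 0x0B21C
One's-complement sum = 0xB21C.
Checksum = ~0xB21C & 0xFFFF = 0x4DE3.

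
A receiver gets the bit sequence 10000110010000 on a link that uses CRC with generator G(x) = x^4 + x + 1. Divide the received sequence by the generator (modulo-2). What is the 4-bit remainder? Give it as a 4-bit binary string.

Modulo-2 division of 10000110010000 by 10011:
  pos 0: 10000 XOR 10011 = 00011
  pos 3: 11110 XOR 10011 = 01101
  pos 4: 11010 XOR 10011 = 01001
  pos 5: 10011 XOR 10011 = 00000
Remainder = 0000 (zero — the frame passes the CRC check).

0000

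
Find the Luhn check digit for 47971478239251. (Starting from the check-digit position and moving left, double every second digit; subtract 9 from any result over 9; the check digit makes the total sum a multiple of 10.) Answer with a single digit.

Partial digits right→left: 1 5 2 9 3 2 8 7 4 1 7 9 7 4
Double every second digit counting from the check-digit position (so the 1st, 3rd, 5th, ... of the partial from the right).
  doubled (with −9 where >9): 2 4 6 7 8 5 5 → sum 37
  kept as-is: 5 9 2 7 1 9 4 → sum 37
Total = 37 + 37 = 74.
Check digit = (10 − (74 mod 10)) mod 10 = 6.

6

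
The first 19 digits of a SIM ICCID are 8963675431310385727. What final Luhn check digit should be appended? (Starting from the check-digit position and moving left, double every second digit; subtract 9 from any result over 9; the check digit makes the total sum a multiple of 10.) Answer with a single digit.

2

Partial digits right→left: 7 2 7 5 8 3 0 1 3 1 3 4 5 7 6 3 6 9 8
Double every second digit counting from the check-digit position (so the 1st, 3rd, 5th, ... of the partial from the right).
  doubled (with −9 where >9): 5 5 7 0 6 6 1 3 3 7 → sum 43
  kept as-is: 2 5 3 1 1 4 7 3 9 → sum 35
Total = 43 + 35 = 78.
Check digit = (10 − (78 mod 10)) mod 10 = 2.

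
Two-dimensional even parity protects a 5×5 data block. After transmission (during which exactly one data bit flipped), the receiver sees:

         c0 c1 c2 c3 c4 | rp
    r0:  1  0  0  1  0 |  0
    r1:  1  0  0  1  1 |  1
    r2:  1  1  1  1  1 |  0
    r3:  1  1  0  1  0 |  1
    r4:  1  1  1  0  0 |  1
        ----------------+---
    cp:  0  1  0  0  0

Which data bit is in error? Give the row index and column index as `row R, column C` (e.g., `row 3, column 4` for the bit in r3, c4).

Recompute each row's even parity and compare to rp:
  r0: data parity 0, sent rp 0 → ok
  r1: data parity 1, sent rp 1 → ok
  r2: data parity 1, sent rp 0 → mismatch
  r3: data parity 1, sent rp 1 → ok
  r4: data parity 1, sent rp 1 → ok
Recompute each column's even parity and compare to cp:
  c0: data parity 1, sent cp 0 → mismatch
  c1: data parity 1, sent cp 1 → ok
  c2: data parity 0, sent cp 0 → ok
  c3: data parity 0, sent cp 0 → ok
  c4: data parity 0, sent cp 0 → ok
Exactly one row (r2) and one column (c0) fail → the flipped bit is at their intersection.

row 2, column 0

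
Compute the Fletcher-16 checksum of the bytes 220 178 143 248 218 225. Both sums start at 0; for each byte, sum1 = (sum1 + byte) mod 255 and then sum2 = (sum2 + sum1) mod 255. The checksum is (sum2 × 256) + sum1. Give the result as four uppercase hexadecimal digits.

Running sums (mod 255):
  after byte 0 (220): sum1=220, sum2=220
  after byte 1 (178): sum1=143, sum2=108
  after byte 2 (143): sum1=31, sum2=139
  after byte 3 (248): sum1=24, sum2=163
  after byte 4 (218): sum1=242, sum2=150
  after byte 5 (225): sum1=212, sum2=107
Checksum = sum2·256 + sum1 = 107·256 + 212 = 27604 = 0x6BD4.

6BD4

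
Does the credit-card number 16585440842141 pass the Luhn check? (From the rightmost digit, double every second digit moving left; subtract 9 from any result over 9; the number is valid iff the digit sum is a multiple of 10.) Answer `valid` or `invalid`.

From the right, keep odd positions and double even positions (subtract 9 from any doubled value over 9):
  doubled (positions 2,4,...): 8 4 7 8 1 1 2 → sum 31
  kept (positions 1,3,...): 1 1 4 0 4 8 6 → sum 24
Total = 55.
55 mod 10 = 5, so the number is invalid.

invalid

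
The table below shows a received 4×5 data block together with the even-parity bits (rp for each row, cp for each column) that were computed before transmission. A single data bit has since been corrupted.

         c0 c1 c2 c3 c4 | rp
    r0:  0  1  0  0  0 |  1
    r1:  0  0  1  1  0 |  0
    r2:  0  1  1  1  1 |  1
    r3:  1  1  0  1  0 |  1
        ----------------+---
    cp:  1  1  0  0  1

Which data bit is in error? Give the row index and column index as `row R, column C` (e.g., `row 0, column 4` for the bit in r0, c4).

row 2, column 3

Recompute each row's even parity and compare to rp:
  r0: data parity 1, sent rp 1 → ok
  r1: data parity 0, sent rp 0 → ok
  r2: data parity 0, sent rp 1 → mismatch
  r3: data parity 1, sent rp 1 → ok
Recompute each column's even parity and compare to cp:
  c0: data parity 1, sent cp 1 → ok
  c1: data parity 1, sent cp 1 → ok
  c2: data parity 0, sent cp 0 → ok
  c3: data parity 1, sent cp 0 → mismatch
  c4: data parity 1, sent cp 1 → ok
Exactly one row (r2) and one column (c3) fail → the flipped bit is at their intersection.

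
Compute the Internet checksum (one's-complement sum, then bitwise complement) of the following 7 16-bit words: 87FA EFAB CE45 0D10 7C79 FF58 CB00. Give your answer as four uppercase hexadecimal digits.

6630

One's-complement addition (fold any carry out of bit 15 back into bit 0):
  0x87FA + 0xEFAB = 0x177A5 → wrap carry → 0x77A6
  0x77A6 + 0xCE45 = 0x145EB → wrap carry → 0x45EC
  0x45EC + 0x0D10 = 0x052FC
  0x52FC + 0x7C79 = 0x0CF75
  0xCF75 + 0xFF58 = 0x1CECD → wrap carry → 0xCECE
  0xCECE + 0xCB00 = 0x199CE → wrap carry → 0x99CF
One's-complement sum = 0x99CF.
Checksum = ~0x99CF & 0xFFFF = 0x6630.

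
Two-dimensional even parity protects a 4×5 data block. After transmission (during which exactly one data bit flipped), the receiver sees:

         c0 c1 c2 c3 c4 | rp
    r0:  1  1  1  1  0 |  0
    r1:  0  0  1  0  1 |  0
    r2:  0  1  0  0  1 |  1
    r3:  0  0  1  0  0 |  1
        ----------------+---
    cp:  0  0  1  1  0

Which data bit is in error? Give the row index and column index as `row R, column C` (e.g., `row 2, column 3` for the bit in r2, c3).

row 2, column 0

Recompute each row's even parity and compare to rp:
  r0: data parity 0, sent rp 0 → ok
  r1: data parity 0, sent rp 0 → ok
  r2: data parity 0, sent rp 1 → mismatch
  r3: data parity 1, sent rp 1 → ok
Recompute each column's even parity and compare to cp:
  c0: data parity 1, sent cp 0 → mismatch
  c1: data parity 0, sent cp 0 → ok
  c2: data parity 1, sent cp 1 → ok
  c3: data parity 1, sent cp 1 → ok
  c4: data parity 0, sent cp 0 → ok
Exactly one row (r2) and one column (c0) fail → the flipped bit is at their intersection.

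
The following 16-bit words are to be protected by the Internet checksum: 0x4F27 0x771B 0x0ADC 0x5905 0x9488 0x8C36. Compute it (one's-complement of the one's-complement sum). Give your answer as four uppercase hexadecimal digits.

One's-complement addition (fold any carry out of bit 15 back into bit 0):
  0x4F27 + 0x771B = 0x0C642
  0xC642 + 0x0ADC = 0x0D11E
  0xD11E + 0x5905 = 0x12A23 → wrap carry → 0x2A24
  0x2A24 + 0x9488 = 0x0BEAC
  0xBEAC + 0x8C36 = 0x14AE2 → wrap carry → 0x4AE3
One's-complement sum = 0x4AE3.
Checksum = ~0x4AE3 & 0xFFFF = 0xB51C.

B51C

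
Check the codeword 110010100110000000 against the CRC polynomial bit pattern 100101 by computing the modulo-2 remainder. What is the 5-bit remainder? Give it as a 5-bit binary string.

Modulo-2 division of 110010100110000000 by 100101:
  pos 0: 110010 XOR 100101 = 010111
  pos 1: 101111 XOR 100101 = 001010
  pos 3: 101000 XOR 100101 = 001101
  pos 5: 110111 XOR 100101 = 010010
  pos 6: 100100 XOR 100101 = 000001
  pos 11: 100000 XOR 100101 = 000101
Remainder = 01010 (nonzero — an error is detected).

01010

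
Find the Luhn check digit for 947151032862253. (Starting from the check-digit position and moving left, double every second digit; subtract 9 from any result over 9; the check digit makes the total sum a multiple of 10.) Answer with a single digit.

Partial digits right→left: 3 5 2 2 6 8 2 3 0 1 5 1 7 4 9
Double every second digit counting from the check-digit position (so the 1st, 3rd, 5th, ... of the partial from the right).
  doubled (with −9 where >9): 6 4 3 4 0 1 5 9 → sum 32
  kept as-is: 5 2 8 3 1 1 4 → sum 24
Total = 32 + 24 = 56.
Check digit = (10 − (56 mod 10)) mod 10 = 4.

4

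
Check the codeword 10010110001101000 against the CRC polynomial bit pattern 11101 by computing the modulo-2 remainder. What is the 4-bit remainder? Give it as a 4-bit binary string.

1110

Modulo-2 division of 10010110001101000 by 11101:
  pos 0: 10010 XOR 11101 = 01111
  pos 1: 11111 XOR 11101 = 00010
  pos 4: 10100 XOR 11101 = 01001
  pos 5: 10010 XOR 11101 = 01111
  pos 6: 11111 XOR 11101 = 00010
  pos 9: 10101 XOR 11101 = 01000
  pos 10: 10000 XOR 11101 = 01101
  pos 11: 11010 XOR 11101 = 00111
Remainder = 1110 (nonzero — an error is detected).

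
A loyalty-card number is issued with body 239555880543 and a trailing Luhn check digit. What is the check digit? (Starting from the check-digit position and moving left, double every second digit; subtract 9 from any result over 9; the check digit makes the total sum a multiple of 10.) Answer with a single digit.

Partial digits right→left: 3 4 5 0 8 8 5 5 5 9 3 2
Double every second digit counting from the check-digit position (so the 1st, 3rd, 5th, ... of the partial from the right).
  doubled (with −9 where >9): 6 1 7 1 1 6 → sum 22
  kept as-is: 4 0 8 5 9 2 → sum 28
Total = 22 + 28 = 50.
Check digit = (10 − (50 mod 10)) mod 10 = 0.

0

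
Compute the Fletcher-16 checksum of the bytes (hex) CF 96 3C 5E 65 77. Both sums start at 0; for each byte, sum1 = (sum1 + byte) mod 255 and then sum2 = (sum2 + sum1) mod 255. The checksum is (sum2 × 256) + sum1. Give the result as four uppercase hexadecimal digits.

1EDD

Running sums (mod 255):
  after byte 0 (CF): sum1=207, sum2=207
  after byte 1 (96): sum1=102, sum2=54
  after byte 2 (3C): sum1=162, sum2=216
  after byte 3 (5E): sum1=1, sum2=217
  after byte 4 (65): sum1=102, sum2=64
  after byte 5 (77): sum1=221, sum2=30
Checksum = sum2·256 + sum1 = 30·256 + 221 = 7901 = 0x1EDD.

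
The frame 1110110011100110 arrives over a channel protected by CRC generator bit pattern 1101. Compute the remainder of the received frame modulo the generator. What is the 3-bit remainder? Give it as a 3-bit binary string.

101

Modulo-2 division of 1110110011100110 by 1101:
  pos 0: 1110 XOR 1101 = 0011
  pos 2: 1111 XOR 1101 = 0010
  pos 4: 1000 XOR 1101 = 0101
  pos 5: 1011 XOR 1101 = 0110
  pos 6: 1101 XOR 1101 = 0000
  pos 10: 1001 XOR 1101 = 0100
  pos 11: 1001 XOR 1101 = 0100
  pos 12: 1000 XOR 1101 = 0101
Remainder = 101 (nonzero — an error is detected).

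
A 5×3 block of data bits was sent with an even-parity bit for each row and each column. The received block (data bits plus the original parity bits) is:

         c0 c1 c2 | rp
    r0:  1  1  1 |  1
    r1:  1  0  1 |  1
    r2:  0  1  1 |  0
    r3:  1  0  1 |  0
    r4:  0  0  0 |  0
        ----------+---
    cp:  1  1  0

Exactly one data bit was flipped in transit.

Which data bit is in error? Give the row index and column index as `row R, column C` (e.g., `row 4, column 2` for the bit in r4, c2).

Recompute each row's even parity and compare to rp:
  r0: data parity 1, sent rp 1 → ok
  r1: data parity 0, sent rp 1 → mismatch
  r2: data parity 0, sent rp 0 → ok
  r3: data parity 0, sent rp 0 → ok
  r4: data parity 0, sent rp 0 → ok
Recompute each column's even parity and compare to cp:
  c0: data parity 1, sent cp 1 → ok
  c1: data parity 0, sent cp 1 → mismatch
  c2: data parity 0, sent cp 0 → ok
Exactly one row (r1) and one column (c1) fail → the flipped bit is at their intersection.

row 1, column 1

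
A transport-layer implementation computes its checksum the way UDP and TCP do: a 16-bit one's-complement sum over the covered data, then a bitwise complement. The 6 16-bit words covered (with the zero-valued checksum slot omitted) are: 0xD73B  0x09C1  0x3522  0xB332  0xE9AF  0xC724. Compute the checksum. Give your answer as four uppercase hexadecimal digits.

85D9

One's-complement addition (fold any carry out of bit 15 back into bit 0):
  0xD73B + 0x09C1 = 0x0E0FC
  0xE0FC + 0x3522 = 0x1161E → wrap carry → 0x161F
  0x161F + 0xB332 = 0x0C951
  0xC951 + 0xE9AF = 0x1B300 → wrap carry → 0xB301
  0xB301 + 0xC724 = 0x17A25 → wrap carry → 0x7A26
One's-complement sum = 0x7A26.
Checksum = ~0x7A26 & 0xFFFF = 0x85D9.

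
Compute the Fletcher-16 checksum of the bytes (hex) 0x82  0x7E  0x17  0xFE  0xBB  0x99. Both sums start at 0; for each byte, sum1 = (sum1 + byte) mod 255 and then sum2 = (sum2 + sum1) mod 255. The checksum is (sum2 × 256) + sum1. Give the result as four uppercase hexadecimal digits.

Running sums (mod 255):
  after byte 0 (0x82): sum1=130, sum2=130
  after byte 1 (0x7E): sum1=1, sum2=131
  after byte 2 (0x17): sum1=24, sum2=155
  after byte 3 (0xFE): sum1=23, sum2=178
  after byte 4 (0xBB): sum1=210, sum2=133
  after byte 5 (0x99): sum1=108, sum2=241
Checksum = sum2·256 + sum1 = 241·256 + 108 = 61804 = 0xF16C.

F16C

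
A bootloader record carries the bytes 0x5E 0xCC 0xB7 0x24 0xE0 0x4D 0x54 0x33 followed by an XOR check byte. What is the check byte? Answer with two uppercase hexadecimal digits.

XOR the bytes together:
  start with 0x5E
  0x5E ⊕ 0xCC = 0x92
  0x92 ⊕ 0xB7 = 0x25
  0x25 ⊕ 0x24 = 0x01
  0x01 ⊕ 0xE0 = 0xE1
  0xE1 ⊕ 0x4D = 0xAC
  0xAC ⊕ 0x54 = 0xF8
  0xF8 ⊕ 0x33 = 0xCB

CB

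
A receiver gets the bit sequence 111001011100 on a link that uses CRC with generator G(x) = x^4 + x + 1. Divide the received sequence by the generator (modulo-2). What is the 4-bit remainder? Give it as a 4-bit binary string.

Modulo-2 division of 111001011100 by 10011:
  pos 0: 11100 XOR 10011 = 01111
  pos 1: 11111 XOR 10011 = 01100
  pos 2: 11000 XOR 10011 = 01011
  pos 3: 10111 XOR 10011 = 00100
  pos 5: 10011 XOR 10011 = 00000
Remainder = 0000 (zero — the frame passes the CRC check).

0000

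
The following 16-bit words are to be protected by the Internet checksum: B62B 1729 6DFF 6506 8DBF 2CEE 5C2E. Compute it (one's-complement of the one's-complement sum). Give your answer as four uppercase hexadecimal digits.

48C9

One's-complement addition (fold any carry out of bit 15 back into bit 0):
  0xB62B + 0x1729 = 0x0CD54
  0xCD54 + 0x6DFF = 0x13B53 → wrap carry → 0x3B54
  0x3B54 + 0x6506 = 0x0A05A
  0xA05A + 0x8DBF = 0x12E19 → wrap carry → 0x2E1A
  0x2E1A + 0x2CEE = 0x05B08
  0x5B08 + 0x5C2E = 0x0B736
One's-complement sum = 0xB736.
Checksum = ~0xB736 & 0xFFFF = 0x48C9.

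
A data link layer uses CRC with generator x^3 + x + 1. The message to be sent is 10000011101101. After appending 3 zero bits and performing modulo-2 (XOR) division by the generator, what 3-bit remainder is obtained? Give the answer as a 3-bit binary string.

Append 3 zeros: 10000011101101000. Divide by 1011 (XOR where the leading bit is 1):
  pos 0: 1000 XOR 1011 = 0011
  pos 2: 1100 XOR 1011 = 0111
  pos 3: 1111 XOR 1011 = 0100
  pos 4: 1001 XOR 1011 = 0010
  pos 6: 1010 XOR 1011 = 0001
  pos 9: 1110 XOR 1011 = 0101
  pos 10: 1011 XOR 1011 = 0000
Remainder (last 3 bits) = 000. This is the CRC / FCS.

000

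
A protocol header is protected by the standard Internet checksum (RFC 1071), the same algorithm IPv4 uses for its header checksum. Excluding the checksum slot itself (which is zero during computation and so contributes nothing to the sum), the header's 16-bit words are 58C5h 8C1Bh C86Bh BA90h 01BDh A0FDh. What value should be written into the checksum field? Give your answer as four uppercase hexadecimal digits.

One's-complement addition (fold any carry out of bit 15 back into bit 0):
  0x58C5 + 0x8C1B = 0x0E4E0
  0xE4E0 + 0xC86B = 0x1AD4B → wrap carry → 0xAD4C
  0xAD4C + 0xBA90 = 0x167DC → wrap carry → 0x67DD
  0x67DD + 0x01BD = 0x0699A
  0x699A + 0xA0FD = 0x10A97 → wrap carry → 0x0A98
One's-complement sum = 0x0A98.
Checksum = ~0x0A98 & 0xFFFF = 0xF567.

F567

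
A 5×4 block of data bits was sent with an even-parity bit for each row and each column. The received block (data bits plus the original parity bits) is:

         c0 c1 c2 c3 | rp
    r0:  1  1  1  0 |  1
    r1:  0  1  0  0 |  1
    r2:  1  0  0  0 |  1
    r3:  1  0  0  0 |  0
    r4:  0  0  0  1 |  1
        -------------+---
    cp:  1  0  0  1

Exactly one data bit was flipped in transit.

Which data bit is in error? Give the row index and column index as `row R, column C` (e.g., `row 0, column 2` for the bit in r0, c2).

Recompute each row's even parity and compare to rp:
  r0: data parity 1, sent rp 1 → ok
  r1: data parity 1, sent rp 1 → ok
  r2: data parity 1, sent rp 1 → ok
  r3: data parity 1, sent rp 0 → mismatch
  r4: data parity 1, sent rp 1 → ok
Recompute each column's even parity and compare to cp:
  c0: data parity 1, sent cp 1 → ok
  c1: data parity 0, sent cp 0 → ok
  c2: data parity 1, sent cp 0 → mismatch
  c3: data parity 1, sent cp 1 → ok
Exactly one row (r3) and one column (c2) fail → the flipped bit is at their intersection.

row 3, column 2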